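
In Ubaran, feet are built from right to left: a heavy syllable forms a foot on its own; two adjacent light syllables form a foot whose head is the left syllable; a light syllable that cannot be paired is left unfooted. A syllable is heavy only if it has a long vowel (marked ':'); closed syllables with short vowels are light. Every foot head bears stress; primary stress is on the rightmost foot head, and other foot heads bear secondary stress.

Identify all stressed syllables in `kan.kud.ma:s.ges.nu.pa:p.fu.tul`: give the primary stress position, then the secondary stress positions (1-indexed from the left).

primary 7, secondary 1, 3, 4, 6

Weights: 1 kan L, 2 kud L, 3 ma:s H, 4 ges L, 5 nu L, 6 pa:p H, 7 fu L, 8 tul L.
Parse right to left (heavy = foot alone; LL = one foot; stranded L unfooted): (ˈkan.kud) (ˈma:s) (ˈges.nu) (ˈpa:p) (ˈfu.tul).
Foot heads: 1, 3, 4, 6, 7.
Primary stress on the rightmost head = syllable 7.
Secondary stress on 1, 3, 4, 6: ˌkan.kud.ˌma:s.ˌges.nu.ˌpa:p.ˈfu.tul.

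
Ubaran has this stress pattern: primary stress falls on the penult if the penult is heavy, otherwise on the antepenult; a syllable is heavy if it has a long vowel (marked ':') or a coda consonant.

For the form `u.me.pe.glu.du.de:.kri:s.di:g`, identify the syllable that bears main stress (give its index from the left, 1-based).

7

Weights: 6 de: H, 7 kri:s H, 8 di:g H.
The penult (syllable 7, kri:s) is heavy, so it takes stress.
Primary stress: syllable 7 → u.me.pe.glu.du.de:.ˈkri:s.di:g.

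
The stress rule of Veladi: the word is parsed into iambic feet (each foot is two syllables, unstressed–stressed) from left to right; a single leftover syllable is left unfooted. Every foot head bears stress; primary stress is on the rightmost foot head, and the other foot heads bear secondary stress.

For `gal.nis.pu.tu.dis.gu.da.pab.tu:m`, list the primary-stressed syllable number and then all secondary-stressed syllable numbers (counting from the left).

primary 8, secondary 2, 4, 6

Parse left to right into iambic (σˈσ) feet: (gal.ˈnis) (pu.ˈtu) (dis.ˈgu) (da.ˈpab) tu:m. Syllable 9 is left unfooted.
Foot heads (stressed positions): 2, 4, 6, 8.
End Rule Rightmost: primary stress on the rightmost head = syllable 8.
Secondary stress on 2, 4, 6: gal.ˌnis.pu.ˌtu.dis.ˌgu.da.ˈpab.tu:m.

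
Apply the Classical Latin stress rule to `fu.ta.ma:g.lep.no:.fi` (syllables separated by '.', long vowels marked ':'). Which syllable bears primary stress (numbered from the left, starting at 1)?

5

Classical Latin: stress the penult if heavy (long vowel or closed), else the antepenult.
Weights: 4 lep H, 5 no: H, 6 fi L.
The penult (syllable 5, no:) is heavy, so it takes stress.
Stress on syllable 5: fu.ta.ma:g.lep.ˈno:.fi.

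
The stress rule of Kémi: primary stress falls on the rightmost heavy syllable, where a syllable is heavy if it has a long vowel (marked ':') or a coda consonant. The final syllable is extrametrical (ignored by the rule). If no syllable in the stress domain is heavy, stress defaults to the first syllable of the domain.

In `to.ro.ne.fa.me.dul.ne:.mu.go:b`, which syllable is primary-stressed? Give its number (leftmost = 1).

7

The final syllable (9, go:b) is extrametrical; the stress domain is syllables 1–8.
Weights: 1 to L, 2 ro L, 3 ne L, 4 fa L, 5 me L, 6 dul H, 7 ne: H, 8 mu L.
Heavy syllables in the domain: 6, 7. The rightmost is syllable 7 (ne:).
Primary stress: syllable 7 → to.ro.ne.fa.me.dul.ˈne:.mu.go:b.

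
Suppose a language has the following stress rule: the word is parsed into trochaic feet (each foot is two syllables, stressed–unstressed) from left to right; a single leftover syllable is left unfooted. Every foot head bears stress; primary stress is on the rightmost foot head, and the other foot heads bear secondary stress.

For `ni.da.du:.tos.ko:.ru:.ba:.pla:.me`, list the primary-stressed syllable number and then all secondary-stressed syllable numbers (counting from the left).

Parse left to right into trochaic (ˈσσ) feet: (ˈni.da) (ˈdu:.tos) (ˈko:.ru:) (ˈba:.pla:) me. Syllable 9 is left unfooted.
Foot heads (stressed positions): 1, 3, 5, 7.
End Rule Rightmost: primary stress on the rightmost head = syllable 7.
Secondary stress on 1, 3, 5: ˌni.da.ˌdu:.tos.ˌko:.ru:.ˈba:.pla:.me.

primary 7, secondary 1, 3, 5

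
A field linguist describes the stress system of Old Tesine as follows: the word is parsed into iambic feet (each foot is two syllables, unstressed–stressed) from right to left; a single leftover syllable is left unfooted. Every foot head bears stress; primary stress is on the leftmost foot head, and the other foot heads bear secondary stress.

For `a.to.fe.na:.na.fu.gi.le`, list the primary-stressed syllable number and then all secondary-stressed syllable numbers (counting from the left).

Parse right to left into iambic (σˈσ) feet: (a.ˈto) (fe.ˈna:) (na.ˈfu) (gi.ˈle).
Foot heads (stressed positions): 2, 4, 6, 8.
End Rule Leftmost: primary stress on the leftmost head = syllable 2.
Secondary stress on 4, 6, 8: a.ˈto.fe.ˌna:.na.ˌfu.gi.ˌle.

primary 2, secondary 4, 6, 8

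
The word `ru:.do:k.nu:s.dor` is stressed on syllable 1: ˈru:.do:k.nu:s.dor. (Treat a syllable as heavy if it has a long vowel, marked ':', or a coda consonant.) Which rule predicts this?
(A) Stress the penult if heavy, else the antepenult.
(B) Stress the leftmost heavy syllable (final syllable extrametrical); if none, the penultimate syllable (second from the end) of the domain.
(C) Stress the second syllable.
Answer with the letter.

Rule A → syllable 3 (observed: 1).
Rule B → syllable 1 ✓.
Rule C → syllable 2 (observed: 1).

B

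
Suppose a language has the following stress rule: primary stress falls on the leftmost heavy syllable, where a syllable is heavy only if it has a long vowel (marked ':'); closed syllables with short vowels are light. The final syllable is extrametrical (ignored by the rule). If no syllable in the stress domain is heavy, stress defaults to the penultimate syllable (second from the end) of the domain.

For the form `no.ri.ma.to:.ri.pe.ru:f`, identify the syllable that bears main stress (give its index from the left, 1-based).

The final syllable (7, ru:f) is extrametrical; the stress domain is syllables 1–6.
Weights: 1 no L, 2 ri L, 3 ma L, 4 to: H, 5 ri L, 6 pe L.
Heavy syllables in the domain: 4. The leftmost is syllable 4 (to:).
Primary stress: syllable 4 → no.ri.ma.ˈto:.ri.pe.ru:f.

4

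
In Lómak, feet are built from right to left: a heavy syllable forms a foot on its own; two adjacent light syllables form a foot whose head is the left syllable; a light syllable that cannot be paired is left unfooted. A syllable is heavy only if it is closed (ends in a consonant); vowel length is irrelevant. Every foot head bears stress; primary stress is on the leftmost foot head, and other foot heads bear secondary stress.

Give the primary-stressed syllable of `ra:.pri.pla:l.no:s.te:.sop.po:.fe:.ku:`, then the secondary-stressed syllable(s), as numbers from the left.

primary 1, secondary 3, 4, 6, 8

Weights: 1 ra: L, 2 pri L, 3 pla:l H, 4 no:s H, 5 te: L, 6 sop H, 7 po: L, 8 fe: L, 9 ku: L.
Parse right to left (heavy = foot alone; LL = one foot; stranded L unfooted): (ˈra:.pri) (ˈpla:l) (ˈno:s) te: (ˈsop) po: (ˈfe:.ku:).
Foot heads: 1, 3, 4, 6, 8.
Primary stress on the leftmost head = syllable 1.
Secondary stress on 3, 4, 6, 8: ˈra:.pri.ˌpla:l.ˌno:s.te:.ˌsop.po:.ˌfe:.ku:.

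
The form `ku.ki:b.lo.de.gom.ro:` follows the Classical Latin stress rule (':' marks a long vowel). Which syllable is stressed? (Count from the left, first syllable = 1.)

5

Classical Latin: stress the penult if heavy (long vowel or closed), else the antepenult.
Weights: 4 de L, 5 gom H, 6 ro: H.
The penult (syllable 5, gom) is heavy, so it takes stress.
Stress on syllable 5: ku.ki:b.lo.de.ˈgom.ro:.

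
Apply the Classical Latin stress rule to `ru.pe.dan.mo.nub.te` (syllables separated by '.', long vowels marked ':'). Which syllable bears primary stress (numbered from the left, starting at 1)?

5

Classical Latin: stress the penult if heavy (long vowel or closed), else the antepenult.
Weights: 4 mo L, 5 nub H, 6 te L.
The penult (syllable 5, nub) is heavy, so it takes stress.
Stress on syllable 5: ru.pe.dan.mo.ˈnub.te.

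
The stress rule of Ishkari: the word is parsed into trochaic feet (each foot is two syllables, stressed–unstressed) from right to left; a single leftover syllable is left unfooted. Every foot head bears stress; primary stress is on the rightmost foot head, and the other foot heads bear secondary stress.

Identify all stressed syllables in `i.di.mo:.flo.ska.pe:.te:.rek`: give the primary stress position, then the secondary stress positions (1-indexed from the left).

Parse right to left into trochaic (ˈσσ) feet: (ˈi.di) (ˈmo:.flo) (ˈska.pe:) (ˈte:.rek).
Foot heads (stressed positions): 1, 3, 5, 7.
End Rule Rightmost: primary stress on the rightmost head = syllable 7.
Secondary stress on 1, 3, 5: ˌi.di.ˌmo:.flo.ˌska.pe:.ˈte:.rek.

primary 7, secondary 1, 3, 5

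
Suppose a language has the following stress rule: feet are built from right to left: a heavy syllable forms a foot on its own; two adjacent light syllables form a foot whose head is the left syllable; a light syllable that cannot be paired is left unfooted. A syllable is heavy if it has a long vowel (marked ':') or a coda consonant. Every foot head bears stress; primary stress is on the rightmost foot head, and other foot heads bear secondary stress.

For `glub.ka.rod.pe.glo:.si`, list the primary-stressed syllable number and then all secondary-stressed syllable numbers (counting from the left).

Weights: 1 glub H, 2 ka L, 3 rod H, 4 pe L, 5 glo: H, 6 si L.
Parse right to left (heavy = foot alone; LL = one foot; stranded L unfooted): (ˈglub) ka (ˈrod) pe (ˈglo:) si.
Foot heads: 1, 3, 5.
Primary stress on the rightmost head = syllable 5.
Secondary stress on 1, 3: ˌglub.ka.ˌrod.pe.ˈglo:.si.

primary 5, secondary 1, 3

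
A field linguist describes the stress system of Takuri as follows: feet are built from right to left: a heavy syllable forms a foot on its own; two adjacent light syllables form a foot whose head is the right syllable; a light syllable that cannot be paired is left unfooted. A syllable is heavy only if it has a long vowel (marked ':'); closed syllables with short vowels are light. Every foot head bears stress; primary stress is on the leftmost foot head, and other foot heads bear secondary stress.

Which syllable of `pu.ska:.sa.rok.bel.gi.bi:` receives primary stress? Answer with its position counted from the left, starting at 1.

2

Weights: 1 pu L, 2 ska: H, 3 sa L, 4 rok L, 5 bel L, 6 gi L, 7 bi: H.
Parse right to left (heavy = foot alone; LL = one foot; stranded L unfooted): pu (ˈska:) (sa.ˈrok) (bel.ˈgi) (ˈbi:).
Foot heads: 2, 4, 6, 7.
Primary stress on the leftmost head = syllable 2.
Primary stress: syllable 2 → pu.ˈska:.sa.rok.bel.gi.bi:.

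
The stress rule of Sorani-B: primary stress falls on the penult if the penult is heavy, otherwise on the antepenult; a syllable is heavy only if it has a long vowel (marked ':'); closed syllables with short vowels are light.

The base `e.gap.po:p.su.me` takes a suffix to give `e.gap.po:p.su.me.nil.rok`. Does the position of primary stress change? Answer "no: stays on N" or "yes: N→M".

Base `e.gap.po:p.su.me` (5 syllables):
  Weights: 3 po:p H, 4 su L, 5 me L.
  The penult (syllable 4, su) is light, so stress falls on the antepenult (syllable 3, po:p).
  → primary stress on syllable 3.
Suffixed `e.gap.po:p.su.me.nil.rok` (7 syllables):
  Weights: 5 me L, 6 nil L, 7 rok L.
  The penult (syllable 6, nil) is light, so stress falls on the antepenult (syllable 5, me).
  → primary stress on syllable 5.

yes: 3→5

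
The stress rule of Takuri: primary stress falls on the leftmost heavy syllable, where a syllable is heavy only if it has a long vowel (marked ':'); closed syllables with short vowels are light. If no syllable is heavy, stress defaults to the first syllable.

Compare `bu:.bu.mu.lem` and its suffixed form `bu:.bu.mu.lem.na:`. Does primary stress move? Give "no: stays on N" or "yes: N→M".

Base `bu:.bu.mu.lem` (4 syllables):
  Weights: 1 bu: H, 2 bu L, 3 mu L, 4 lem L.
  Heavy syllables in the domain: 1. The leftmost is syllable 1 (bu:).
  → primary stress on syllable 1.
Suffixed `bu:.bu.mu.lem.na:` (5 syllables):
  Weights: 1 bu: H, 2 bu L, 3 mu L, 4 lem L, 5 na: H.
  Heavy syllables in the domain: 1, 5. The leftmost is syllable 1 (bu:).
  → primary stress on syllable 1.

no: stays on 1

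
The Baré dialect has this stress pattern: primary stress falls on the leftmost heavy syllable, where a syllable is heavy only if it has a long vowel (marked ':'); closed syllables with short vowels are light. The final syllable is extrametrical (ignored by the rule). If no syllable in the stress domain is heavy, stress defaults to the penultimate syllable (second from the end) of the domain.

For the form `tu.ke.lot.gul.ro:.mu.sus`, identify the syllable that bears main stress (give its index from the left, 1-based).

The final syllable (7, sus) is extrametrical; the stress domain is syllables 1–6.
Weights: 1 tu L, 2 ke L, 3 lot L, 4 gul L, 5 ro: H, 6 mu L.
Heavy syllables in the domain: 5. The leftmost is syllable 5 (ro:).
Primary stress: syllable 5 → tu.ke.lot.gul.ˈro:.mu.sus.

5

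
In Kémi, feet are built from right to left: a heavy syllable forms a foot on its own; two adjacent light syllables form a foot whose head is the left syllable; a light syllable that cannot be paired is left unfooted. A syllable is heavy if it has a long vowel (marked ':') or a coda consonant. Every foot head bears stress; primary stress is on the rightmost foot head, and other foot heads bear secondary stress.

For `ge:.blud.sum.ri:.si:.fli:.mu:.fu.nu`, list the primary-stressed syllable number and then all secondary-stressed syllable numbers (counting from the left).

primary 8, secondary 1, 2, 3, 4, 5, 6, 7

Weights: 1 ge: H, 2 blud H, 3 sum H, 4 ri: H, 5 si: H, 6 fli: H, 7 mu: H, 8 fu L, 9 nu L.
Parse right to left (heavy = foot alone; LL = one foot; stranded L unfooted): (ˈge:) (ˈblud) (ˈsum) (ˈri:) (ˈsi:) (ˈfli:) (ˈmu:) (ˈfu.nu).
Foot heads: 1, 2, 3, 4, 5, 6, 7, 8.
Primary stress on the rightmost head = syllable 8.
Secondary stress on 1, 2, 3, 4, 5, 6, 7: ˌge:.ˌblud.ˌsum.ˌri:.ˌsi:.ˌfli:.ˌmu:.ˈfu.nu.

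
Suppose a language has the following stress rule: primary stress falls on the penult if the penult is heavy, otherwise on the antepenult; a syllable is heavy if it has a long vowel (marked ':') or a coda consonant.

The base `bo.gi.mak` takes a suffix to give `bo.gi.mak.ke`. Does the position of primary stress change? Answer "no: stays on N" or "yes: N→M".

yes: 1→3

Base `bo.gi.mak` (3 syllables):
  Weights: 1 bo L, 2 gi L, 3 mak H.
  The penult (syllable 2, gi) is light, so stress falls on the antepenult (syllable 1, bo).
  → primary stress on syllable 1.
Suffixed `bo.gi.mak.ke` (4 syllables):
  Weights: 2 gi L, 3 mak H, 4 ke L.
  The penult (syllable 3, mak) is heavy, so it takes stress.
  → primary stress on syllable 3.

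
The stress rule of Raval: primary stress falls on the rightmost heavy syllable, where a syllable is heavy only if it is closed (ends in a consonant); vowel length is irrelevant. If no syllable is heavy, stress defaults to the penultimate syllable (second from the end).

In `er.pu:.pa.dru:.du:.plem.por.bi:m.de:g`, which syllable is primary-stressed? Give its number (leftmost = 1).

9

Weights: 1 er H, 2 pu: L, 3 pa L, 4 dru: L, 5 du: L, 6 plem H, 7 por H, 8 bi:m H, 9 de:g H.
Heavy syllables in the domain: 1, 6, 7, 8, 9. The rightmost is syllable 9 (de:g).
Primary stress: syllable 9 → er.pu:.pa.dru:.du:.plem.por.bi:m.ˈde:g.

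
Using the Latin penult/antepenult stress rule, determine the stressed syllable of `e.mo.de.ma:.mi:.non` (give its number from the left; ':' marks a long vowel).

Classical Latin: stress the penult if heavy (long vowel or closed), else the antepenult.
Weights: 4 ma: H, 5 mi: H, 6 non H.
The penult (syllable 5, mi:) is heavy, so it takes stress.
Stress on syllable 5: e.mo.de.ma:.ˈmi:.non.

5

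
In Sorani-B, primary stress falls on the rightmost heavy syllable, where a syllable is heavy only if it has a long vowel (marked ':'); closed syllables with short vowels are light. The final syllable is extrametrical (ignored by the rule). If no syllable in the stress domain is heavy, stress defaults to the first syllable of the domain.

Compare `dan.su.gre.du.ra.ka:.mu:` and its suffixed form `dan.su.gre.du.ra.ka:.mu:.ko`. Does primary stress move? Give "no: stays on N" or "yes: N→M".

Base `dan.su.gre.du.ra.ka:.mu:` (7 syllables):
  The final syllable (7, mu:) is extrametrical; the stress domain is syllables 1–6.
  Weights: 1 dan L, 2 su L, 3 gre L, 4 du L, 5 ra L, 6 ka: H.
  Heavy syllables in the domain: 6. The rightmost is syllable 6 (ka:).
  → primary stress on syllable 6.
Suffixed `dan.su.gre.du.ra.ka:.mu:.ko` (8 syllables):
  The final syllable (8, ko) is extrametrical; the stress domain is syllables 1–7.
  Weights: 1 dan L, 2 su L, 3 gre L, 4 du L, 5 ra L, 6 ka: H, 7 mu: H.
  Heavy syllables in the domain: 6, 7. The rightmost is syllable 7 (mu:).
  → primary stress on syllable 7.

yes: 6→7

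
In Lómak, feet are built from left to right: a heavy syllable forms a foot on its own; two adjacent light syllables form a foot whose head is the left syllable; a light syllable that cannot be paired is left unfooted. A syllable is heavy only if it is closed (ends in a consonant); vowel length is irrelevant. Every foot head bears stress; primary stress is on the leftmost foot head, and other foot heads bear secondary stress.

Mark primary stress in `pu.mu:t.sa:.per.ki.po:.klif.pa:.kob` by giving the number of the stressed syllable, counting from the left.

2

Weights: 1 pu L, 2 mu:t H, 3 sa: L, 4 per H, 5 ki L, 6 po: L, 7 klif H, 8 pa: L, 9 kob H.
Parse left to right (heavy = foot alone; LL = one foot; stranded L unfooted): pu (ˈmu:t) sa: (ˈper) (ˈki.po:) (ˈklif) pa: (ˈkob).
Foot heads: 2, 4, 5, 7, 9.
Primary stress on the leftmost head = syllable 2.
Primary stress: syllable 2 → pu.ˈmu:t.sa:.per.ki.po:.klif.pa:.kob.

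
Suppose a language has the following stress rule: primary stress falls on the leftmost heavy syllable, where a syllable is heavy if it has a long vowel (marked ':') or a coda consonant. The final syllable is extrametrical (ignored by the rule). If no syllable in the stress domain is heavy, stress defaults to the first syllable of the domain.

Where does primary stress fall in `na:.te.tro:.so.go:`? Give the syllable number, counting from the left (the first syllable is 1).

The final syllable (5, go:) is extrametrical; the stress domain is syllables 1–4.
Weights: 1 na: H, 2 te L, 3 tro: H, 4 so L.
Heavy syllables in the domain: 1, 3. The leftmost is syllable 1 (na:).
Primary stress: syllable 1 → ˈna:.te.tro:.so.go:.

1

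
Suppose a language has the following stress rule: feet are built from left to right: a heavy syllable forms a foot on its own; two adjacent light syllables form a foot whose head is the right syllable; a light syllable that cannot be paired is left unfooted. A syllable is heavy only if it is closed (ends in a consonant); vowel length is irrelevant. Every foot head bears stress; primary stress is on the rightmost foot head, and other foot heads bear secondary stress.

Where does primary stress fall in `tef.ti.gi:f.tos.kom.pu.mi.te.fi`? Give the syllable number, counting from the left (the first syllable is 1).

Weights: 1 tef H, 2 ti L, 3 gi:f H, 4 tos H, 5 kom H, 6 pu L, 7 mi L, 8 te L, 9 fi L.
Parse left to right (heavy = foot alone; LL = one foot; stranded L unfooted): (ˈtef) ti (ˈgi:f) (ˈtos) (ˈkom) (pu.ˈmi) (te.ˈfi).
Foot heads: 1, 3, 4, 5, 7, 9.
Primary stress on the rightmost head = syllable 9.
Primary stress: syllable 9 → tef.ti.gi:f.tos.kom.pu.mi.te.ˈfi.

9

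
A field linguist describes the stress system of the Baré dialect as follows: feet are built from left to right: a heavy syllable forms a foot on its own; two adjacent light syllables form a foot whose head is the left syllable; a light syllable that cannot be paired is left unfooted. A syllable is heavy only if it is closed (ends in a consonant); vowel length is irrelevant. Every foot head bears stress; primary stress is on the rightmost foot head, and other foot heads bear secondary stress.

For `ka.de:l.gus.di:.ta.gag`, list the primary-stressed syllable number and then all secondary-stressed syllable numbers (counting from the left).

Weights: 1 ka L, 2 de:l H, 3 gus H, 4 di: L, 5 ta L, 6 gag H.
Parse left to right (heavy = foot alone; LL = one foot; stranded L unfooted): ka (ˈde:l) (ˈgus) (ˈdi:.ta) (ˈgag).
Foot heads: 2, 3, 4, 6.
Primary stress on the rightmost head = syllable 6.
Secondary stress on 2, 3, 4: ka.ˌde:l.ˌgus.ˌdi:.ta.ˈgag.

primary 6, secondary 2, 3, 4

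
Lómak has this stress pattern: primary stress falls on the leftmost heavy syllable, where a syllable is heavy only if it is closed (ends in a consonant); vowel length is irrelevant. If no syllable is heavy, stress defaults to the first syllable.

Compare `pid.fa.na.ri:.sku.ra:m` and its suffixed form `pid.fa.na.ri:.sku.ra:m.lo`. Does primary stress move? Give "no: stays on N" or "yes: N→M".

no: stays on 1

Base `pid.fa.na.ri:.sku.ra:m` (6 syllables):
  Weights: 1 pid H, 2 fa L, 3 na L, 4 ri: L, 5 sku L, 6 ra:m H.
  Heavy syllables in the domain: 1, 6. The leftmost is syllable 1 (pid).
  → primary stress on syllable 1.
Suffixed `pid.fa.na.ri:.sku.ra:m.lo` (7 syllables):
  Weights: 1 pid H, 2 fa L, 3 na L, 4 ri: L, 5 sku L, 6 ra:m H, 7 lo L.
  Heavy syllables in the domain: 1, 6. The leftmost is syllable 1 (pid).
  → primary stress on syllable 1.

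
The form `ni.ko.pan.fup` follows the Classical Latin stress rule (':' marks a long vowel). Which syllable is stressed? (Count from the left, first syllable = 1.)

Classical Latin: stress the penult if heavy (long vowel or closed), else the antepenult.
Weights: 2 ko L, 3 pan H, 4 fup H.
The penult (syllable 3, pan) is heavy, so it takes stress.
Stress on syllable 3: ni.ko.ˈpan.fup.

3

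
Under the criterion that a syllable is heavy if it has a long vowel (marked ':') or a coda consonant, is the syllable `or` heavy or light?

`or`: short vowel, closed (coda /r/). Closed → heavy.

heavy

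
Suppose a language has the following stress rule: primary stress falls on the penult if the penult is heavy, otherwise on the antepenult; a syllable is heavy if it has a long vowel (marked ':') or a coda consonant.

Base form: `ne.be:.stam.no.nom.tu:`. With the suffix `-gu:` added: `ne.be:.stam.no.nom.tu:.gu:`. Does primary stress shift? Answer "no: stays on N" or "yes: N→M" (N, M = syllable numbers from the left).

Base `ne.be:.stam.no.nom.tu:` (6 syllables):
  Weights: 4 no L, 5 nom H, 6 tu: H.
  The penult (syllable 5, nom) is heavy, so it takes stress.
  → primary stress on syllable 5.
Suffixed `ne.be:.stam.no.nom.tu:.gu:` (7 syllables):
  Weights: 5 nom H, 6 tu: H, 7 gu: H.
  The penult (syllable 6, tu:) is heavy, so it takes stress.
  → primary stress on syllable 6.

yes: 5→6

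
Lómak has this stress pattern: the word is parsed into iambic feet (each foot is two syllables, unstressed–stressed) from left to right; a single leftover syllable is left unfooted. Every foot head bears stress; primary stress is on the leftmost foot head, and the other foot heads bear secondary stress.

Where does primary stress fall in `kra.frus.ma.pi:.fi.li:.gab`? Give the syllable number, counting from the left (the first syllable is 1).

Parse left to right into iambic (σˈσ) feet: (kra.ˈfrus) (ma.ˈpi:) (fi.ˈli:) gab. Syllable 7 is left unfooted.
Foot heads (stressed positions): 2, 4, 6.
End Rule Leftmost: primary stress on the leftmost head = syllable 2.
Primary stress: syllable 2 → kra.ˈfrus.ma.pi:.fi.li:.gab.

2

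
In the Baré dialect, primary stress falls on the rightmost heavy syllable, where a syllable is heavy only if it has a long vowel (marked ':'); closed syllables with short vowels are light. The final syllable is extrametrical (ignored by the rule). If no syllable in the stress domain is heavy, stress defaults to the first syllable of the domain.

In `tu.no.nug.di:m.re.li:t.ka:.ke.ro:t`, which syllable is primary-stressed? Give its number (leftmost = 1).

The final syllable (9, ro:t) is extrametrical; the stress domain is syllables 1–8.
Weights: 1 tu L, 2 no L, 3 nug L, 4 di:m H, 5 re L, 6 li:t H, 7 ka: H, 8 ke L.
Heavy syllables in the domain: 4, 6, 7. The rightmost is syllable 7 (ka:).
Primary stress: syllable 7 → tu.no.nug.di:m.re.li:t.ˈka:.ke.ro:t.

7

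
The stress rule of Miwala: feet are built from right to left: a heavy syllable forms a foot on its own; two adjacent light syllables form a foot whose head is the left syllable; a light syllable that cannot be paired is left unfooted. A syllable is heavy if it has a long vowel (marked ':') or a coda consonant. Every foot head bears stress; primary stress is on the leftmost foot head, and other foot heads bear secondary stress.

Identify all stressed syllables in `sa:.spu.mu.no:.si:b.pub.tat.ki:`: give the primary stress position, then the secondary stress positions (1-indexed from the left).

Weights: 1 sa: H, 2 spu L, 3 mu L, 4 no: H, 5 si:b H, 6 pub H, 7 tat H, 8 ki: H.
Parse right to left (heavy = foot alone; LL = one foot; stranded L unfooted): (ˈsa:) (ˈspu.mu) (ˈno:) (ˈsi:b) (ˈpub) (ˈtat) (ˈki:).
Foot heads: 1, 2, 4, 5, 6, 7, 8.
Primary stress on the leftmost head = syllable 1.
Secondary stress on 2, 4, 5, 6, 7, 8: ˈsa:.ˌspu.mu.ˌno:.ˌsi:b.ˌpub.ˌtat.ˌki:.

primary 1, secondary 2, 4, 5, 6, 7, 8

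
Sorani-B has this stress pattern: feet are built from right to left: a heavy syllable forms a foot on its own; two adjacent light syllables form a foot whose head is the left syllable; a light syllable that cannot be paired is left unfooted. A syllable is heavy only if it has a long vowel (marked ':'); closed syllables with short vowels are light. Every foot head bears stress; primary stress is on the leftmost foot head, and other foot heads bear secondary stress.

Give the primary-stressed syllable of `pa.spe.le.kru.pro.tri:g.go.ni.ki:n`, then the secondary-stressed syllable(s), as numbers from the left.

Weights: 1 pa L, 2 spe L, 3 le L, 4 kru L, 5 pro L, 6 tri:g H, 7 go L, 8 ni L, 9 ki:n H.
Parse right to left (heavy = foot alone; LL = one foot; stranded L unfooted): pa (ˈspe.le) (ˈkru.pro) (ˈtri:g) (ˈgo.ni) (ˈki:n).
Foot heads: 2, 4, 6, 7, 9.
Primary stress on the leftmost head = syllable 2.
Secondary stress on 4, 6, 7, 9: pa.ˈspe.le.ˌkru.pro.ˌtri:g.ˌgo.ni.ˌki:n.

primary 2, secondary 4, 6, 7, 9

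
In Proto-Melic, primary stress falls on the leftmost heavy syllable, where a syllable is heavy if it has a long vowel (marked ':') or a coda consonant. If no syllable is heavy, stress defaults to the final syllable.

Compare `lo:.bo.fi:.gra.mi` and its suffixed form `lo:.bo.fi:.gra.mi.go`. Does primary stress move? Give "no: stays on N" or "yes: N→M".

no: stays on 1

Base `lo:.bo.fi:.gra.mi` (5 syllables):
  Weights: 1 lo: H, 2 bo L, 3 fi: H, 4 gra L, 5 mi L.
  Heavy syllables in the domain: 1, 3. The leftmost is syllable 1 (lo:).
  → primary stress on syllable 1.
Suffixed `lo:.bo.fi:.gra.mi.go` (6 syllables):
  Weights: 1 lo: H, 2 bo L, 3 fi: H, 4 gra L, 5 mi L, 6 go L.
  Heavy syllables in the domain: 1, 3. The leftmost is syllable 1 (lo:).
  → primary stress on syllable 1.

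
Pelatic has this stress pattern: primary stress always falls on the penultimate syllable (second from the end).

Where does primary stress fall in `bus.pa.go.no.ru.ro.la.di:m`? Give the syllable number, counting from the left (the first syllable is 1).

7

The word has 8 syllables; the penultimate syllable (second from the end) is syllable 7 (la).
Primary stress: syllable 7 → bus.pa.go.no.ru.ro.ˈla.di:m.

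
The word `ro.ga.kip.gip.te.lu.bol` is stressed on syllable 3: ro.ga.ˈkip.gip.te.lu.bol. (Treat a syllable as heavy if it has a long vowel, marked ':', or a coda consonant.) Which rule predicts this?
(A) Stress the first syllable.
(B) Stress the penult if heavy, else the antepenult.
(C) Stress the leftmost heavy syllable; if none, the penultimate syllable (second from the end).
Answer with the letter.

C

Rule A → syllable 1 (observed: 3).
Rule B → syllable 5 (observed: 3).
Rule C → syllable 3 ✓.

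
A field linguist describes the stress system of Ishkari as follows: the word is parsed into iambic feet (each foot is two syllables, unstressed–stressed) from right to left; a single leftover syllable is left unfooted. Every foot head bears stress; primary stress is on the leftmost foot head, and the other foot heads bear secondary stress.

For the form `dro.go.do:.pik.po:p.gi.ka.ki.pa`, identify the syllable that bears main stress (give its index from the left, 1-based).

Parse right to left into iambic (σˈσ) feet: dro (go.ˈdo:) (pik.ˈpo:p) (gi.ˈka) (ki.ˈpa). Syllable 1 is left unfooted.
Foot heads (stressed positions): 3, 5, 7, 9.
End Rule Leftmost: primary stress on the leftmost head = syllable 3.
Primary stress: syllable 3 → dro.go.ˈdo:.pik.po:p.gi.ka.ki.pa.

3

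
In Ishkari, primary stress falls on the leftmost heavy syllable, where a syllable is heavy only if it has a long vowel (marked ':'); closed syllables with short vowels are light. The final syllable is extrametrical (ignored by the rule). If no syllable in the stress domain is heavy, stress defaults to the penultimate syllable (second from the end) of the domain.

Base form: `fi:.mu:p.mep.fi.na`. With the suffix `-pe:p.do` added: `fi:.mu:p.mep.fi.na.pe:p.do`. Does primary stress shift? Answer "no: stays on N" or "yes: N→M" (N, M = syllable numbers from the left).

no: stays on 1

Base `fi:.mu:p.mep.fi.na` (5 syllables):
  The final syllable (5, na) is extrametrical; the stress domain is syllables 1–4.
  Weights: 1 fi: H, 2 mu:p H, 3 mep L, 4 fi L.
  Heavy syllables in the domain: 1, 2. The leftmost is syllable 1 (fi:).
  → primary stress on syllable 1.
Suffixed `fi:.mu:p.mep.fi.na.pe:p.do` (7 syllables):
  The final syllable (7, do) is extrametrical; the stress domain is syllables 1–6.
  Weights: 1 fi: H, 2 mu:p H, 3 mep L, 4 fi L, 5 na L, 6 pe:p H.
  Heavy syllables in the domain: 1, 2, 6. The leftmost is syllable 1 (fi:).
  → primary stress on syllable 1.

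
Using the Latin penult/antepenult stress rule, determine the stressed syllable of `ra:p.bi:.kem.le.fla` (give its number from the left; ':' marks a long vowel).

Classical Latin: stress the penult if heavy (long vowel or closed), else the antepenult.
Weights: 3 kem H, 4 le L, 5 fla L.
The penult (syllable 4, le) is light, so stress falls on the antepenult (syllable 3, kem).
Stress on syllable 3: ra:p.bi:.ˈkem.le.fla.

3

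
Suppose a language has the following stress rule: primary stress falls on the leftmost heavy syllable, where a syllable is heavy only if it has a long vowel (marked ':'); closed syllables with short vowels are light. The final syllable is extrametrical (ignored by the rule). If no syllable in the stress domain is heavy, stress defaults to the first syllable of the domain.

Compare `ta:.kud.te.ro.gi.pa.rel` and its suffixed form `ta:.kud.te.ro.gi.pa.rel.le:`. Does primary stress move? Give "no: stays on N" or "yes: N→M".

Base `ta:.kud.te.ro.gi.pa.rel` (7 syllables):
  The final syllable (7, rel) is extrametrical; the stress domain is syllables 1–6.
  Weights: 1 ta: H, 2 kud L, 3 te L, 4 ro L, 5 gi L, 6 pa L.
  Heavy syllables in the domain: 1. The leftmost is syllable 1 (ta:).
  → primary stress on syllable 1.
Suffixed `ta:.kud.te.ro.gi.pa.rel.le:` (8 syllables):
  The final syllable (8, le:) is extrametrical; the stress domain is syllables 1–7.
  Weights: 1 ta: H, 2 kud L, 3 te L, 4 ro L, 5 gi L, 6 pa L, 7 rel L.
  Heavy syllables in the domain: 1. The leftmost is syllable 1 (ta:).
  → primary stress on syllable 1.

no: stays on 1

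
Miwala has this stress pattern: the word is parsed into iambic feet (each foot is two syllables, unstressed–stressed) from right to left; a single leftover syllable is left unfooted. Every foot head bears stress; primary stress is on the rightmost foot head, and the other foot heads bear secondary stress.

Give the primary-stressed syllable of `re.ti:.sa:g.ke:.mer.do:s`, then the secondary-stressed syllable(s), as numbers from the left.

primary 6, secondary 2, 4

Parse right to left into iambic (σˈσ) feet: (re.ˈti:) (sa:g.ˈke:) (mer.ˈdo:s).
Foot heads (stressed positions): 2, 4, 6.
End Rule Rightmost: primary stress on the rightmost head = syllable 6.
Secondary stress on 2, 4: re.ˌti:.sa:g.ˌke:.mer.ˈdo:s.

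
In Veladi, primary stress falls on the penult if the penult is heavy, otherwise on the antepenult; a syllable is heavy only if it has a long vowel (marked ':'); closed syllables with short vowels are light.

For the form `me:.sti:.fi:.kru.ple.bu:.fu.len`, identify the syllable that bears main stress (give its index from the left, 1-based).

Weights: 6 bu: H, 7 fu L, 8 len L.
The penult (syllable 7, fu) is light, so stress falls on the antepenult (syllable 6, bu:).
Primary stress: syllable 6 → me:.sti:.fi:.kru.ple.ˈbu:.fu.len.

6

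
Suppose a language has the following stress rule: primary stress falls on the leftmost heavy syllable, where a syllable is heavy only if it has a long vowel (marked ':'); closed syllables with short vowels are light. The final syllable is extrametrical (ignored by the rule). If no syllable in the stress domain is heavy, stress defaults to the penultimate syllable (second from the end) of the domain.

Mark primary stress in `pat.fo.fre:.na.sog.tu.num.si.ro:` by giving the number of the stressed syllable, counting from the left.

3

The final syllable (9, ro:) is extrametrical; the stress domain is syllables 1–8.
Weights: 1 pat L, 2 fo L, 3 fre: H, 4 na L, 5 sog L, 6 tu L, 7 num L, 8 si L.
Heavy syllables in the domain: 3. The leftmost is syllable 3 (fre:).
Primary stress: syllable 3 → pat.fo.ˈfre:.na.sog.tu.num.si.ro:.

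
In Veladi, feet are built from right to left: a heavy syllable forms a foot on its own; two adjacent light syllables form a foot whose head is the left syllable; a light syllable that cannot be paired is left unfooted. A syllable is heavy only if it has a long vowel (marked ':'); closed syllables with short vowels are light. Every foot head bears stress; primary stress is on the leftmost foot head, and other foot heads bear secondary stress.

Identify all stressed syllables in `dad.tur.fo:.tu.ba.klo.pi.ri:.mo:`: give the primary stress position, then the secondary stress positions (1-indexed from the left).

Weights: 1 dad L, 2 tur L, 3 fo: H, 4 tu L, 5 ba L, 6 klo L, 7 pi L, 8 ri: H, 9 mo: H.
Parse right to left (heavy = foot alone; LL = one foot; stranded L unfooted): (ˈdad.tur) (ˈfo:) (ˈtu.ba) (ˈklo.pi) (ˈri:) (ˈmo:).
Foot heads: 1, 3, 4, 6, 8, 9.
Primary stress on the leftmost head = syllable 1.
Secondary stress on 3, 4, 6, 8, 9: ˈdad.tur.ˌfo:.ˌtu.ba.ˌklo.pi.ˌri:.ˌmo:.

primary 1, secondary 3, 4, 6, 8, 9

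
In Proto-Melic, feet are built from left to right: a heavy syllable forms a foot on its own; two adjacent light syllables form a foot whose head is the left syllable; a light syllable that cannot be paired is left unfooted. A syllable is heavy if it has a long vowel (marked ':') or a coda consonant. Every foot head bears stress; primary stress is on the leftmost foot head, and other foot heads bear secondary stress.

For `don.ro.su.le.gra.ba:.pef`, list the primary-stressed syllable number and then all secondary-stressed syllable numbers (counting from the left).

primary 1, secondary 2, 4, 6, 7

Weights: 1 don H, 2 ro L, 3 su L, 4 le L, 5 gra L, 6 ba: H, 7 pef H.
Parse left to right (heavy = foot alone; LL = one foot; stranded L unfooted): (ˈdon) (ˈro.su) (ˈle.gra) (ˈba:) (ˈpef).
Foot heads: 1, 2, 4, 6, 7.
Primary stress on the leftmost head = syllable 1.
Secondary stress on 2, 4, 6, 7: ˈdon.ˌro.su.ˌle.gra.ˌba:.ˌpef.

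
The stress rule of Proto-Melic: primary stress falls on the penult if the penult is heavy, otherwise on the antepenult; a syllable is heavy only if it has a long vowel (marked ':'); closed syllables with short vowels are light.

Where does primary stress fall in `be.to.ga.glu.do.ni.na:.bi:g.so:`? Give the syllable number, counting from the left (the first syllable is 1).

8

Weights: 7 na: H, 8 bi:g H, 9 so: H.
The penult (syllable 8, bi:g) is heavy, so it takes stress.
Primary stress: syllable 8 → be.to.ga.glu.do.ni.na:.ˈbi:g.so:.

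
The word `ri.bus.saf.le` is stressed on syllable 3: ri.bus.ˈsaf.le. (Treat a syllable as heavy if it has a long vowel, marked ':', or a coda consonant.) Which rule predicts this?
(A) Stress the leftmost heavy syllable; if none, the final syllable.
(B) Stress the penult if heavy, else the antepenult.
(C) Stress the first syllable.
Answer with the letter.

B

Rule A → syllable 2 (observed: 3).
Rule B → syllable 3 ✓.
Rule C → syllable 1 (observed: 3).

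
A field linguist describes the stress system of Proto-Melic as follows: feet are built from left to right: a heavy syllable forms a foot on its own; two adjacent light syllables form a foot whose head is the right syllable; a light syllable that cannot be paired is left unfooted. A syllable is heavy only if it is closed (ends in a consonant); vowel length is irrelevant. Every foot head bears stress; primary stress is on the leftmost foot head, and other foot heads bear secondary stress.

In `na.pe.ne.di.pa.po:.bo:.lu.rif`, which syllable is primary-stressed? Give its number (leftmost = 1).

Weights: 1 na L, 2 pe L, 3 ne L, 4 di L, 5 pa L, 6 po: L, 7 bo: L, 8 lu L, 9 rif H.
Parse left to right (heavy = foot alone; LL = one foot; stranded L unfooted): (na.ˈpe) (ne.ˈdi) (pa.ˈpo:) (bo:.ˈlu) (ˈrif).
Foot heads: 2, 4, 6, 8, 9.
Primary stress on the leftmost head = syllable 2.
Primary stress: syllable 2 → na.ˈpe.ne.di.pa.po:.bo:.lu.rif.

2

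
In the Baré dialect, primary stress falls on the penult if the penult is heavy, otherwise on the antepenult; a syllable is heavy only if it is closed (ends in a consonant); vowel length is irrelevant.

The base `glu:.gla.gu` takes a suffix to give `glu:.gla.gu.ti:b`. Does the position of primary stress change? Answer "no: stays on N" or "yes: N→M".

yes: 1→2

Base `glu:.gla.gu` (3 syllables):
  Weights: 1 glu: L, 2 gla L, 3 gu L.
  The penult (syllable 2, gla) is light, so stress falls on the antepenult (syllable 1, glu:).
  → primary stress on syllable 1.
Suffixed `glu:.gla.gu.ti:b` (4 syllables):
  Weights: 2 gla L, 3 gu L, 4 ti:b H.
  The penult (syllable 3, gu) is light, so stress falls on the antepenult (syllable 2, gla).
  → primary stress on syllable 2.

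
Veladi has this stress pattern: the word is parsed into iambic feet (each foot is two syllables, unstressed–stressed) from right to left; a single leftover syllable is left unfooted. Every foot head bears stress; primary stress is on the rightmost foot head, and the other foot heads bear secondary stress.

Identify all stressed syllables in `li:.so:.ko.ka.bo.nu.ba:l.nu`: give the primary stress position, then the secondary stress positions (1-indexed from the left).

primary 8, secondary 2, 4, 6

Parse right to left into iambic (σˈσ) feet: (li:.ˈso:) (ko.ˈka) (bo.ˈnu) (ba:l.ˈnu).
Foot heads (stressed positions): 2, 4, 6, 8.
End Rule Rightmost: primary stress on the rightmost head = syllable 8.
Secondary stress on 2, 4, 6: li:.ˌso:.ko.ˌka.bo.ˌnu.ba:l.ˈnu.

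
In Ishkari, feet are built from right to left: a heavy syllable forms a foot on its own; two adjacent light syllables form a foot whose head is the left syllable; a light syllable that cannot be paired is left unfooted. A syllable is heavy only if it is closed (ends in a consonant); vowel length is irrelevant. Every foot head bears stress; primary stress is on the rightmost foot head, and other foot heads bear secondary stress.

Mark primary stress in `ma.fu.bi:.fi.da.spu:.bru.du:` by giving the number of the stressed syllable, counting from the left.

7

Weights: 1 ma L, 2 fu L, 3 bi: L, 4 fi L, 5 da L, 6 spu: L, 7 bru L, 8 du: L.
Parse right to left (heavy = foot alone; LL = one foot; stranded L unfooted): (ˈma.fu) (ˈbi:.fi) (ˈda.spu:) (ˈbru.du:).
Foot heads: 1, 3, 5, 7.
Primary stress on the rightmost head = syllable 7.
Primary stress: syllable 7 → ma.fu.bi:.fi.da.spu:.ˈbru.du:.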